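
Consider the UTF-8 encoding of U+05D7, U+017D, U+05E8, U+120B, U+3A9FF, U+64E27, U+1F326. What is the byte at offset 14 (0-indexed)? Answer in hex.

0xA4

U+05D7 → 2-byte form D7 97 at offsets 0–1.
U+017D → 2-byte form C5 BD at offsets 2–3.
U+05E8 → 2-byte form D7 A8 at offsets 4–5.
U+120B → 3-byte form E1 88 8B at offsets 6–8.
U+3A9FF → 4-byte form F0 BA A7 BF at offsets 9–12.
U+64E27 → 4-byte form F1 A4 B8 A7 at offsets 13–16.
Offset 14 falls in char 6's range; it's byte 2 of F1 A4 B8 A7 = 0xA4.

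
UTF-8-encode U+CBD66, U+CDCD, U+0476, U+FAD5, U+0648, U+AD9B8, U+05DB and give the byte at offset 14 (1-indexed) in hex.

0x88

1-indexed offset 14 is 0-indexed offset 13.
U+CBD66 → 4-byte form F3 8B B5 A6 at offsets 0–3.
U+CDCD → 3-byte form EC B7 8D at offsets 4–6.
U+0476 → 2-byte form D1 B6 at offsets 7–8.
U+FAD5 → 3-byte form EF AB 95 at offsets 9–11.
U+0648 → 2-byte form D9 88 at offsets 12–13.
Offset 13 falls in char 5's range; it's byte 2 of D9 88 = 0x88.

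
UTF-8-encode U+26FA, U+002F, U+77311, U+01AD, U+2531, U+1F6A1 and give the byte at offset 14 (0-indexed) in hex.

0x9F

U+26FA → 3-byte form E2 9B BA at offsets 0–2.
U+002F → 1-byte form 2F at offsets 3–3.
U+77311 → 4-byte form F1 B7 8C 91 at offsets 4–7.
U+01AD → 2-byte form C6 AD at offsets 8–9.
U+2531 → 3-byte form E2 94 B1 at offsets 10–12.
U+1F6A1 → 4-byte form F0 9F 9A A1 at offsets 13–16.
Offset 14 falls in char 6's range; it's byte 2 of F0 9F 9A A1 = 0x9F.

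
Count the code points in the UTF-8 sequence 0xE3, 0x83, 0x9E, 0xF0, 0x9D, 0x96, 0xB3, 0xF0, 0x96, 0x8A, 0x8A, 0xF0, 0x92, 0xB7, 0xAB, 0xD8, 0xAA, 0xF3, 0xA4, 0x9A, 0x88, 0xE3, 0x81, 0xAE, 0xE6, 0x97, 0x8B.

Byte at offset 0: 0xE3 = 11100011 → 3-byte char (#1). Advance 3.
Byte at offset 3: 0xF0 = 11110000 → 4-byte char (#2). Advance 4.
Byte at offset 7: 0xF0 = 11110000 → 4-byte char (#3). Advance 4.
Byte at offset 11: 0xF0 = 11110000 → 4-byte char (#4). Advance 4.
Byte at offset 15: 0xD8 = 11011000 → 2-byte char (#5). Advance 2.
Byte at offset 17: 0xF3 = 11110011 → 4-byte char (#6). Advance 4.
Byte at offset 21: 0xE3 = 11100011 → 3-byte char (#7). Advance 3.
Byte at offset 24: 0xE6 = 11100110 → 3-byte char (#8). Advance 3.
Reached end at offset 27 after 8 code points.

8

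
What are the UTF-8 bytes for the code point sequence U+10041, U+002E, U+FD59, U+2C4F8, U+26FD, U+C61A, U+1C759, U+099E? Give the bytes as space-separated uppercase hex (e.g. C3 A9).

F0 90 81 81 2E EF B5 99 F0 AC 93 B8 E2 9B BD EC 98 9A F0 9C 9D 99 E0 A6 9E

U+10041: 4-byte form → F0 90 81 81.
U+002E: 1-byte form → 2E.
U+FD59: 3-byte form → EF B5 99.
U+2C4F8: 4-byte form → F0 AC 93 B8.
U+26FD: 3-byte form → E2 9B BD.
U+C61A: 3-byte form → EC 98 9A.
U+1C759: 4-byte form → F0 9C 9D 99.
U+099E: 3-byte form → E0 A6 9E.
Concatenated (25 bytes): F0 90 81 81 2E EF B5 99 F0 AC 93 B8 E2 9B BD EC 98 9A F0 9C 9D 99 E0 A6 9E.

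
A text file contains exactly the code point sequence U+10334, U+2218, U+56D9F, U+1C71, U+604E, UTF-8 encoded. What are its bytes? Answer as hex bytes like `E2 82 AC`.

U+10334: 4-byte form → F0 90 8C B4.
U+2218: 3-byte form → E2 88 98.
U+56D9F: 4-byte form → F1 96 B6 9F.
U+1C71: 3-byte form → E1 B1 B1.
U+604E: 3-byte form → E6 81 8E.
Concatenated (17 bytes): F0 90 8C B4 E2 88 98 F1 96 B6 9F E1 B1 B1 E6 81 8E.

F0 90 8C B4 E2 88 98 F1 96 B6 9F E1 B1 B1 E6 81 8E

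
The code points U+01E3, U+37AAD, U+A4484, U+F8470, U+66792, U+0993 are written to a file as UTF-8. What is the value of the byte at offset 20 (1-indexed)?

0xA6

1-indexed offset 20 is 0-indexed offset 19.
U+01E3 → 2-byte form C7 A3 at offsets 0–1.
U+37AAD → 4-byte form F0 B7 AA AD at offsets 2–5.
U+A4484 → 4-byte form F2 A4 92 84 at offsets 6–9.
U+F8470 → 4-byte form F3 B8 91 B0 at offsets 10–13.
U+66792 → 4-byte form F1 A6 9E 92 at offsets 14–17.
U+0993 → 3-byte form E0 A6 93 at offsets 18–20.
Offset 19 falls in char 6's range; it's byte 2 of E0 A6 93 = 0xA6.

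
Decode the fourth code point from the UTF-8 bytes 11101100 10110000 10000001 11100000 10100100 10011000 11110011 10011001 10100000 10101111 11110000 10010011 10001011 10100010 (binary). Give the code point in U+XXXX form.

U+132E2

Offset 0: leading byte 0xEC = 11101100 → 3-byte char #1 = EC B0 81.
Offset 3: leading byte 0xE0 = 11100000 → 3-byte char #2 = E0 A4 98.
Offset 6: leading byte 0xF3 = 11110011 → 4-byte char #3 = F3 99 A0 AF.
Offset 10: leading byte 0xF0 = 11110000 → 4-byte char #4 = F0 93 8B A2.
Leading byte 0xF0 = 11110000 matches 11110xxx → 4-byte sequence.
Byte 1: 0xF0 = 11110000, payload 000 (3 bits).
Byte 2: 0x93 = 10010011 (10xxxxxx ✓), payload 010011.
Byte 3: 0x8B = 10001011 (10xxxxxx ✓), payload 001011.
Byte 4: 0xA2 = 10100010 (10xxxxxx ✓), payload 100010.
Concatenate: 000010011001011100010 = 0x132E2 (21 bits → U+132E2).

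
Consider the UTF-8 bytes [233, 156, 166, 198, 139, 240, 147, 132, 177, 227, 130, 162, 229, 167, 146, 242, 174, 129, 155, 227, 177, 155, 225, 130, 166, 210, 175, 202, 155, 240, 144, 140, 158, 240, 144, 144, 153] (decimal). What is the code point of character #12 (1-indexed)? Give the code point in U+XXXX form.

Offset 0: leading byte 0xE9 = 11101001 → 3-byte char #1 = E9 9C A6.
Offset 3: leading byte 0xC6 = 11000110 → 2-byte char #2 = C6 8B.
Offset 5: leading byte 0xF0 = 11110000 → 4-byte char #3 = F0 93 84 B1.
Offset 9: leading byte 0xE3 = 11100011 → 3-byte char #4 = E3 82 A2.
Offset 12: leading byte 0xE5 = 11100101 → 3-byte char #5 = E5 A7 92.
Offset 15: leading byte 0xF2 = 11110010 → 4-byte char #6 = F2 AE 81 9B.
Offset 19: leading byte 0xE3 = 11100011 → 3-byte char #7 = E3 B1 9B.
Offset 22: leading byte 0xE1 = 11100001 → 3-byte char #8 = E1 82 A6.
Offset 25: leading byte 0xD2 = 11010010 → 2-byte char #9 = D2 AF.
Offset 27: leading byte 0xCA = 11001010 → 2-byte char #10 = CA 9B.
Offset 29: leading byte 0xF0 = 11110000 → 4-byte char #11 = F0 90 8C 9E.
Offset 33: leading byte 0xF0 = 11110000 → 4-byte char #12 = F0 90 90 99.
Leading byte 0xF0 = 11110000 matches 11110xxx → 4-byte sequence.
Byte 1: 0xF0 = 11110000, payload 000 (3 bits).
Byte 2: 0x90 = 10010000 (10xxxxxx ✓), payload 010000.
Byte 3: 0x90 = 10010000 (10xxxxxx ✓), payload 010000.
Byte 4: 0x99 = 10011001 (10xxxxxx ✓), payload 011001.
Concatenate: 000010000010000011001 = 0x10419 (21 bits → U+10419).

U+10419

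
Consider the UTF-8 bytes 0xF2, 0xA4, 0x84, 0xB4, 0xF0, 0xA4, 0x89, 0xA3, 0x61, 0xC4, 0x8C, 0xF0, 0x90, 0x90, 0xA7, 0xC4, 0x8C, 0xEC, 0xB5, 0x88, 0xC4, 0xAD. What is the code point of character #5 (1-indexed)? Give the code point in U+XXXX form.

Offset 0: leading byte 0xF2 = 11110010 → 4-byte char #1 = F2 A4 84 B4.
Offset 4: leading byte 0xF0 = 11110000 → 4-byte char #2 = F0 A4 89 A3.
Offset 8: leading byte 0x61 = 01100001 → 1-byte char #3 = 61.
Offset 9: leading byte 0xC4 = 11000100 → 2-byte char #4 = C4 8C.
Offset 11: leading byte 0xF0 = 11110000 → 4-byte char #5 = F0 90 90 A7.
Leading byte 0xF0 = 11110000 matches 11110xxx → 4-byte sequence.
Byte 1: 0xF0 = 11110000, payload 000 (3 bits).
Byte 2: 0x90 = 10010000 (10xxxxxx ✓), payload 010000.
Byte 3: 0x90 = 10010000 (10xxxxxx ✓), payload 010000.
Byte 4: 0xA7 = 10100111 (10xxxxxx ✓), payload 100111.
Concatenate: 000010000010000100111 = 0x10427 (21 bits → U+10427).

U+10427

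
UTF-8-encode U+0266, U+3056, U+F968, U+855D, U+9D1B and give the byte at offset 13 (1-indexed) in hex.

0xB4

1-indexed offset 13 is 0-indexed offset 12.
U+0266 → 2-byte form C9 A6 at offsets 0–1.
U+3056 → 3-byte form E3 81 96 at offsets 2–4.
U+F968 → 3-byte form EF A5 A8 at offsets 5–7.
U+855D → 3-byte form E8 95 9D at offsets 8–10.
U+9D1B → 3-byte form E9 B4 9B at offsets 11–13.
Offset 12 falls in char 5's range; it's byte 2 of E9 B4 9B = 0xB4.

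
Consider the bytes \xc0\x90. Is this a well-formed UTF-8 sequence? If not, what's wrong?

Leading byte 0xC0 = 11000000 → 2-byte form.
Continuation bytes all match 10xxxxxx. Payload decodes to 0x10.
But 0x10 < 0x80, the minimum for a 2-byte sequence — this is an overlong encoding.

invalid (overlong encoding)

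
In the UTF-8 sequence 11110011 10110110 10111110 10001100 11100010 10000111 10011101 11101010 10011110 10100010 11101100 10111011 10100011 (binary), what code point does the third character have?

Offset 0: leading byte 0xF3 = 11110011 → 4-byte char #1 = F3 B6 BE 8C.
Offset 4: leading byte 0xE2 = 11100010 → 3-byte char #2 = E2 87 9D.
Offset 7: leading byte 0xEA = 11101010 → 3-byte char #3 = EA 9E A2.
Leading byte 0xEA = 11101010 matches 1110xxxx → 3-byte sequence.
Byte 1: 0xEA = 11101010, payload 1010 (4 bits).
Byte 2: 0x9E = 10011110 (10xxxxxx ✓), payload 011110.
Byte 3: 0xA2 = 10100010 (10xxxxxx ✓), payload 100010.
Concatenate: 1010011110100010 = 0xA7A2 (16 bits → U+A7A2).

U+A7A2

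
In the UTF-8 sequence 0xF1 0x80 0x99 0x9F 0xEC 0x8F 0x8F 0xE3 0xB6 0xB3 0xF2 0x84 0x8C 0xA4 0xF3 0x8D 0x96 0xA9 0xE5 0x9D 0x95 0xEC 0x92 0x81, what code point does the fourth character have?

U+84324

Offset 0: leading byte 0xF1 = 11110001 → 4-byte char #1 = F1 80 99 9F.
Offset 4: leading byte 0xEC = 11101100 → 3-byte char #2 = EC 8F 8F.
Offset 7: leading byte 0xE3 = 11100011 → 3-byte char #3 = E3 B6 B3.
Offset 10: leading byte 0xF2 = 11110010 → 4-byte char #4 = F2 84 8C A4.
Leading byte 0xF2 = 11110010 matches 11110xxx → 4-byte sequence.
Byte 1: 0xF2 = 11110010, payload 010 (3 bits).
Byte 2: 0x84 = 10000100 (10xxxxxx ✓), payload 000100.
Byte 3: 0x8C = 10001100 (10xxxxxx ✓), payload 001100.
Byte 4: 0xA4 = 10100100 (10xxxxxx ✓), payload 100100.
Concatenate: 010000100001100100100 = 0x84324 (21 bits → U+84324).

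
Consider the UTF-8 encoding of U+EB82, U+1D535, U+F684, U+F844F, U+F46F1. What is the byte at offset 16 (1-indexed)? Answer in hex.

1-indexed offset 16 is 0-indexed offset 15.
U+EB82 → 3-byte form EE AE 82 at offsets 0–2.
U+1D535 → 4-byte form F0 9D 94 B5 at offsets 3–6.
U+F684 → 3-byte form EF 9A 84 at offsets 7–9.
U+F844F → 4-byte form F3 B8 91 8F at offsets 10–13.
U+F46F1 → 4-byte form F3 B4 9B B1 at offsets 14–17.
Offset 15 falls in char 5's range; it's byte 2 of F3 B4 9B B1 = 0xB4.

0xB4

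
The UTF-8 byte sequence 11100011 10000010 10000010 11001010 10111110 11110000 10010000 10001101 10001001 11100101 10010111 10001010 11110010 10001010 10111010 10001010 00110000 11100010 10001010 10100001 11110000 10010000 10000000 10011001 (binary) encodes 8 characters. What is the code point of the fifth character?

Offset 0: leading byte 0xE3 = 11100011 → 3-byte char #1 = E3 82 82.
Offset 3: leading byte 0xCA = 11001010 → 2-byte char #2 = CA BE.
Offset 5: leading byte 0xF0 = 11110000 → 4-byte char #3 = F0 90 8D 89.
Offset 9: leading byte 0xE5 = 11100101 → 3-byte char #4 = E5 97 8A.
Offset 12: leading byte 0xF2 = 11110010 → 4-byte char #5 = F2 8A BA 8A.
Leading byte 0xF2 = 11110010 matches 11110xxx → 4-byte sequence.
Byte 1: 0xF2 = 11110010, payload 010 (3 bits).
Byte 2: 0x8A = 10001010 (10xxxxxx ✓), payload 001010.
Byte 3: 0xBA = 10111010 (10xxxxxx ✓), payload 111010.
Byte 4: 0x8A = 10001010 (10xxxxxx ✓), payload 001010.
Concatenate: 010001010111010001010 = 0x8AE8A (21 bits → U+8AE8A).

U+8AE8A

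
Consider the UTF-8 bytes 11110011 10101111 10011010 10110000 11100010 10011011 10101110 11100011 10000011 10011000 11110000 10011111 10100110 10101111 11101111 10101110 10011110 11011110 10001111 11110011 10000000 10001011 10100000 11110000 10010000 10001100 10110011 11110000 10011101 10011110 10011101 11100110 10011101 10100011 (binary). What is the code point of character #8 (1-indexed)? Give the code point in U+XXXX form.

Offset 0: leading byte 0xF3 = 11110011 → 4-byte char #1 = F3 AF 9A B0.
Offset 4: leading byte 0xE2 = 11100010 → 3-byte char #2 = E2 9B AE.
Offset 7: leading byte 0xE3 = 11100011 → 3-byte char #3 = E3 83 98.
Offset 10: leading byte 0xF0 = 11110000 → 4-byte char #4 = F0 9F A6 AF.
Offset 14: leading byte 0xEF = 11101111 → 3-byte char #5 = EF AE 9E.
Offset 17: leading byte 0xDE = 11011110 → 2-byte char #6 = DE 8F.
Offset 19: leading byte 0xF3 = 11110011 → 4-byte char #7 = F3 80 8B A0.
Offset 23: leading byte 0xF0 = 11110000 → 4-byte char #8 = F0 90 8C B3.
Leading byte 0xF0 = 11110000 matches 11110xxx → 4-byte sequence.
Byte 1: 0xF0 = 11110000, payload 000 (3 bits).
Byte 2: 0x90 = 10010000 (10xxxxxx ✓), payload 010000.
Byte 3: 0x8C = 10001100 (10xxxxxx ✓), payload 001100.
Byte 4: 0xB3 = 10110011 (10xxxxxx ✓), payload 110011.
Concatenate: 000010000001100110011 = 0x10333 (21 bits → U+10333).

U+10333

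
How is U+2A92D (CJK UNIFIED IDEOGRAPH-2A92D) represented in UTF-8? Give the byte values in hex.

F0 AA A4 AD

U+2A92D = 0x2A92D = 174381 decimal. In range U+10000–U+10FFFF → 4-byte form: 11110xxx 10xxxxxx 10xxxxxx 10xxxxxx.
Binary (21 bits): 000101010100100101101.
Split 3+6+6+6: 000 | 101010 | 100100 | 101101.
Byte 1: 11110000 = 0xF0.
Byte 2: 10101010 = 0xAA.
Byte 3: 10100100 = 0xA4.
Byte 4: 10101101 = 0xAD.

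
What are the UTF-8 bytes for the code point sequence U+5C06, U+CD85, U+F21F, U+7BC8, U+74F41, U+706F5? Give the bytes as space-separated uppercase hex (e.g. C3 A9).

U+5C06: 3-byte form → E5 B0 86.
U+CD85: 3-byte form → EC B6 85.
U+F21F: 3-byte form → EF 88 9F.
U+7BC8: 3-byte form → E7 AF 88.
U+74F41: 4-byte form → F1 B4 BD 81.
U+706F5: 4-byte form → F1 B0 9B B5.
Concatenated (20 bytes): E5 B0 86 EC B6 85 EF 88 9F E7 AF 88 F1 B4 BD 81 F1 B0 9B B5.

E5 B0 86 EC B6 85 EF 88 9F E7 AF 88 F1 B4 BD 81 F1 B0 9B B5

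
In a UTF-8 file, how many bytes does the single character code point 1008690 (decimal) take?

4

U+F6432 = 0xF6432. UTF-8 uses 1 byte below 0x80, 2 below 0x800, 3 below 0x10000, 4 up to 0x10FFFF. 0xF6432 is in U+10000–U+10FFFF → 4 bytes.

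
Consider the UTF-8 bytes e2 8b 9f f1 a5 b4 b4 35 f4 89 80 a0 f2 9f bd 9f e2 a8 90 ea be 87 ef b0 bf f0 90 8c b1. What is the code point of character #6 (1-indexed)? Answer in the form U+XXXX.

Offset 0: leading byte 0xE2 = 11100010 → 3-byte char #1 = E2 8B 9F.
Offset 3: leading byte 0xF1 = 11110001 → 4-byte char #2 = F1 A5 B4 B4.
Offset 7: leading byte 0x35 = 00110101 → 1-byte char #3 = 35.
Offset 8: leading byte 0xF4 = 11110100 → 4-byte char #4 = F4 89 80 A0.
Offset 12: leading byte 0xF2 = 11110010 → 4-byte char #5 = F2 9F BD 9F.
Offset 16: leading byte 0xE2 = 11100010 → 3-byte char #6 = E2 A8 90.
Leading byte 0xE2 = 11100010 matches 1110xxxx → 3-byte sequence.
Byte 1: 0xE2 = 11100010, payload 0010 (4 bits).
Byte 2: 0xA8 = 10101000 (10xxxxxx ✓), payload 101000.
Byte 3: 0x90 = 10010000 (10xxxxxx ✓), payload 010000.
Concatenate: 0010101000010000 = 0x2A10 (16 bits → U+2A10).

U+2A10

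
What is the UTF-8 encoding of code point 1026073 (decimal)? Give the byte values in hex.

F3 BA A0 99

U+FA819 = 0xFA819 = 1026073 decimal. In range U+10000–U+10FFFF → 4-byte form: 11110xxx 10xxxxxx 10xxxxxx 10xxxxxx.
Binary (21 bits): 011111010100000011001.
Split 3+6+6+6: 011 | 111010 | 100000 | 011001.
Byte 1: 11110011 = 0xF3.
Byte 2: 10111010 = 0xBA.
Byte 3: 10100000 = 0xA0.
Byte 4: 10011001 = 0x99.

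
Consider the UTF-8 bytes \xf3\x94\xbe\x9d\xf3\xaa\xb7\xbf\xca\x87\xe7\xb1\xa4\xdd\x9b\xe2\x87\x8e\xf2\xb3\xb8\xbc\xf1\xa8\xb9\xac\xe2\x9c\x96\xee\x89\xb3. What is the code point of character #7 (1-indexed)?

U+B3E3C

Offset 0: leading byte 0xF3 = 11110011 → 4-byte char #1 = F3 94 BE 9D.
Offset 4: leading byte 0xF3 = 11110011 → 4-byte char #2 = F3 AA B7 BF.
Offset 8: leading byte 0xCA = 11001010 → 2-byte char #3 = CA 87.
Offset 10: leading byte 0xE7 = 11100111 → 3-byte char #4 = E7 B1 A4.
Offset 13: leading byte 0xDD = 11011101 → 2-byte char #5 = DD 9B.
Offset 15: leading byte 0xE2 = 11100010 → 3-byte char #6 = E2 87 8E.
Offset 18: leading byte 0xF2 = 11110010 → 4-byte char #7 = F2 B3 B8 BC.
Leading byte 0xF2 = 11110010 matches 11110xxx → 4-byte sequence.
Byte 1: 0xF2 = 11110010, payload 010 (3 bits).
Byte 2: 0xB3 = 10110011 (10xxxxxx ✓), payload 110011.
Byte 3: 0xB8 = 10111000 (10xxxxxx ✓), payload 111000.
Byte 4: 0xBC = 10111100 (10xxxxxx ✓), payload 111100.
Concatenate: 010110011111000111100 = 0xB3E3C (21 bits → U+B3E3C).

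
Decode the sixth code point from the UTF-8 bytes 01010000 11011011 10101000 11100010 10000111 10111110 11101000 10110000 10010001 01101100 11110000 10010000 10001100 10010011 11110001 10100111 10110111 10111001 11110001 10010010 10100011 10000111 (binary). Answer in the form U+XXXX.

U+10313

Offset 0: leading byte 0x50 = 01010000 → 1-byte char #1 = 50.
Offset 1: leading byte 0xDB = 11011011 → 2-byte char #2 = DB A8.
Offset 3: leading byte 0xE2 = 11100010 → 3-byte char #3 = E2 87 BE.
Offset 6: leading byte 0xE8 = 11101000 → 3-byte char #4 = E8 B0 91.
Offset 9: leading byte 0x6C = 01101100 → 1-byte char #5 = 6C.
Offset 10: leading byte 0xF0 = 11110000 → 4-byte char #6 = F0 90 8C 93.
Leading byte 0xF0 = 11110000 matches 11110xxx → 4-byte sequence.
Byte 1: 0xF0 = 11110000, payload 000 (3 bits).
Byte 2: 0x90 = 10010000 (10xxxxxx ✓), payload 010000.
Byte 3: 0x8C = 10001100 (10xxxxxx ✓), payload 001100.
Byte 4: 0x93 = 10010011 (10xxxxxx ✓), payload 010011.
Concatenate: 000010000001100010011 = 0x10313 (21 bits → U+10313).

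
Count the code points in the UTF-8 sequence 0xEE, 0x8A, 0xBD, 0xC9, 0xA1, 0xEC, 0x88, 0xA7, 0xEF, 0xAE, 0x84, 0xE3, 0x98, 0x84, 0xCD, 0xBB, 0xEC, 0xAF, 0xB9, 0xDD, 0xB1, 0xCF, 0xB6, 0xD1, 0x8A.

10

Byte at offset 0: 0xEE = 11101110 → 3-byte char (#1). Advance 3.
Byte at offset 3: 0xC9 = 11001001 → 2-byte char (#2). Advance 2.
Byte at offset 5: 0xEC = 11101100 → 3-byte char (#3). Advance 3.
Byte at offset 8: 0xEF = 11101111 → 3-byte char (#4). Advance 3.
Byte at offset 11: 0xE3 = 11100011 → 3-byte char (#5). Advance 3.
Byte at offset 14: 0xCD = 11001101 → 2-byte char (#6). Advance 2.
Byte at offset 16: 0xEC = 11101100 → 3-byte char (#7). Advance 3.
Byte at offset 19: 0xDD = 11011101 → 2-byte char (#8). Advance 2.
Byte at offset 21: 0xCF = 11001111 → 2-byte char (#9). Advance 2.
Byte at offset 23: 0xD1 = 11010001 → 2-byte char (#10). Advance 2.
Reached end at offset 25 after 10 code points.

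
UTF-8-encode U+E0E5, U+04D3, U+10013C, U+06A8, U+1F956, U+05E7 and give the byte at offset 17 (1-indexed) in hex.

0xA7

1-indexed offset 17 is 0-indexed offset 16.
U+E0E5 → 3-byte form EE 83 A5 at offsets 0–2.
U+04D3 → 2-byte form D3 93 at offsets 3–4.
U+10013C → 4-byte form F4 80 84 BC at offsets 5–8.
U+06A8 → 2-byte form DA A8 at offsets 9–10.
U+1F956 → 4-byte form F0 9F A5 96 at offsets 11–14.
U+05E7 → 2-byte form D7 A7 at offsets 15–16.
Offset 16 falls in char 6's range; it's byte 2 of D7 A7 = 0xA7.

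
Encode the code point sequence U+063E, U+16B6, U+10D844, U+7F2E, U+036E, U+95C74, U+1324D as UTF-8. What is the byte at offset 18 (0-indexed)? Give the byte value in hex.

0xF0

U+063E → 2-byte form D8 BE at offsets 0–1.
U+16B6 → 3-byte form E1 9A B6 at offsets 2–4.
U+10D844 → 4-byte form F4 8D A1 84 at offsets 5–8.
U+7F2E → 3-byte form E7 BC AE at offsets 9–11.
U+036E → 2-byte form CD AE at offsets 12–13.
U+95C74 → 4-byte form F2 95 B1 B4 at offsets 14–17.
U+1324D → 4-byte form F0 93 89 8D at offsets 18–21.
Offset 18 falls in char 7's range; it's byte 1 of F0 93 89 8D = 0xF0.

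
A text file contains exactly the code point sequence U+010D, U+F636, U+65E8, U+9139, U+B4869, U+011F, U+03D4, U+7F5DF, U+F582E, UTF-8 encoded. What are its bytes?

C4 8D EF 98 B6 E6 97 A8 E9 84 B9 F2 B4 A1 A9 C4 9F CF 94 F1 BF 97 9F F3 B5 A0 AE

U+010D: 2-byte form → C4 8D.
U+F636: 3-byte form → EF 98 B6.
U+65E8: 3-byte form → E6 97 A8.
U+9139: 3-byte form → E9 84 B9.
U+B4869: 4-byte form → F2 B4 A1 A9.
U+011F: 2-byte form → C4 9F.
U+03D4: 2-byte form → CF 94.
U+7F5DF: 4-byte form → F1 BF 97 9F.
U+F582E: 4-byte form → F3 B5 A0 AE.
Concatenated (27 bytes): C4 8D EF 98 B6 E6 97 A8 E9 84 B9 F2 B4 A1 A9 C4 9F CF 94 F1 BF 97 9F F3 B5 A0 AE.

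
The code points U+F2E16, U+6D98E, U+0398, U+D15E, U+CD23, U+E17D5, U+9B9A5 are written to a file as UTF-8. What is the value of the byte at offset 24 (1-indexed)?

1-indexed offset 24 is 0-indexed offset 23.
U+F2E16 → 4-byte form F3 B2 B8 96 at offsets 0–3.
U+6D98E → 4-byte form F1 AD A6 8E at offsets 4–7.
U+0398 → 2-byte form CE 98 at offsets 8–9.
U+D15E → 3-byte form ED 85 9E at offsets 10–12.
U+CD23 → 3-byte form EC B4 A3 at offsets 13–15.
U+E17D5 → 4-byte form F3 A1 9F 95 at offsets 16–19.
U+9B9A5 → 4-byte form F2 9B A6 A5 at offsets 20–23.
Offset 23 falls in char 7's range; it's byte 4 of F2 9B A6 A5 = 0xA5.

0xA5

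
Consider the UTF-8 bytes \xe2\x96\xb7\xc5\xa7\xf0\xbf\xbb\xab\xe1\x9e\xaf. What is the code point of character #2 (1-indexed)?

Offset 0: leading byte 0xE2 = 11100010 → 3-byte char #1 = E2 96 B7.
Offset 3: leading byte 0xC5 = 11000101 → 2-byte char #2 = C5 A7.
Leading byte 0xC5 = 11000101 matches 110xxxxx → 2-byte sequence.
Byte 1: 0xC5 = 11000101, payload 00101 (5 bits).
Byte 2: 0xA7 = 10100111 (10xxxxxx ✓), payload 100111.
Concatenate: 00101100111 = 0x167 (11 bits → U+0167).

U+0167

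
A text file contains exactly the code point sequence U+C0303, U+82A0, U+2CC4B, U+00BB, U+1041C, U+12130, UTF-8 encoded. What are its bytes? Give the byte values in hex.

U+C0303: 4-byte form → F3 80 8C 83.
U+82A0: 3-byte form → E8 8A A0.
U+2CC4B: 4-byte form → F0 AC B1 8B.
U+00BB: 2-byte form → C2 BB.
U+1041C: 4-byte form → F0 90 90 9C.
U+12130: 4-byte form → F0 92 84 B0.
Concatenated (21 bytes): F3 80 8C 83 E8 8A A0 F0 AC B1 8B C2 BB F0 90 90 9C F0 92 84 B0.

F3 80 8C 83 E8 8A A0 F0 AC B1 8B C2 BB F0 90 90 9C F0 92 84 B0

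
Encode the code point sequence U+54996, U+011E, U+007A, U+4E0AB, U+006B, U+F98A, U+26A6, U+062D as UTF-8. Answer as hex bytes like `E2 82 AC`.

F1 94 A6 96 C4 9E 7A F1 8E 82 AB 6B EF A6 8A E2 9A A6 D8 AD

U+54996: 4-byte form → F1 94 A6 96.
U+011E: 2-byte form → C4 9E.
U+007A: 1-byte form → 7A.
U+4E0AB: 4-byte form → F1 8E 82 AB.
U+006B: 1-byte form → 6B.
U+F98A: 3-byte form → EF A6 8A.
U+26A6: 3-byte form → E2 9A A6.
U+062D: 2-byte form → D8 AD.
Concatenated (20 bytes): F1 94 A6 96 C4 9E 7A F1 8E 82 AB 6B EF A6 8A E2 9A A6 D8 AD.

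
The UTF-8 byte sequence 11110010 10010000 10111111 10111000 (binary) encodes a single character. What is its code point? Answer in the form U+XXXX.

U+90FF8

Leading byte 0xF2 = 11110010 matches 11110xxx → 4-byte sequence.
Byte 1: 0xF2 = 11110010, payload 010 (3 bits).
Byte 2: 0x90 = 10010000 (10xxxxxx ✓), payload 010000.
Byte 3: 0xBF = 10111111 (10xxxxxx ✓), payload 111111.
Byte 4: 0xB8 = 10111000 (10xxxxxx ✓), payload 111000.
Concatenate: 010010000111111111000 = 0x90FF8 (21 bits → U+90FF8).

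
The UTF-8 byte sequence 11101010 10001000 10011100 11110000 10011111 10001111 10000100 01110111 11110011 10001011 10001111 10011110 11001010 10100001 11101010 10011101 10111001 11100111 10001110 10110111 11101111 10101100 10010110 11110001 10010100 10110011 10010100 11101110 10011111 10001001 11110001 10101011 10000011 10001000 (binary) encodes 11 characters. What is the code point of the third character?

Offset 0: leading byte 0xEA = 11101010 → 3-byte char #1 = EA 88 9C.
Offset 3: leading byte 0xF0 = 11110000 → 4-byte char #2 = F0 9F 8F 84.
Offset 7: leading byte 0x77 = 01110111 → 1-byte char #3 = 77.
Leading byte 0x77 = 01110111 matches 0xxxxxxx → 1-byte sequence.
Byte 1: 0x77 = 01110111, payload 1110111 (7 bits).
Concatenate: 1110111 = 0x77 (7 bits → U+0077).

U+0077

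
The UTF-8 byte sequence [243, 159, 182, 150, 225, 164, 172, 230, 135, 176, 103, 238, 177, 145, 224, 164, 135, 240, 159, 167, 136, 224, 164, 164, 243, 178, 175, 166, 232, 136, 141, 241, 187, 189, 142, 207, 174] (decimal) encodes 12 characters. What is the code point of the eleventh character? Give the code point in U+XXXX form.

U+7BF4E

Offset 0: leading byte 0xF3 = 11110011 → 4-byte char #1 = F3 9F B6 96.
Offset 4: leading byte 0xE1 = 11100001 → 3-byte char #2 = E1 A4 AC.
Offset 7: leading byte 0xE6 = 11100110 → 3-byte char #3 = E6 87 B0.
Offset 10: leading byte 0x67 = 01100111 → 1-byte char #4 = 67.
Offset 11: leading byte 0xEE = 11101110 → 3-byte char #5 = EE B1 91.
Offset 14: leading byte 0xE0 = 11100000 → 3-byte char #6 = E0 A4 87.
Offset 17: leading byte 0xF0 = 11110000 → 4-byte char #7 = F0 9F A7 88.
Offset 21: leading byte 0xE0 = 11100000 → 3-byte char #8 = E0 A4 A4.
Offset 24: leading byte 0xF3 = 11110011 → 4-byte char #9 = F3 B2 AF A6.
Offset 28: leading byte 0xE8 = 11101000 → 3-byte char #10 = E8 88 8D.
Offset 31: leading byte 0xF1 = 11110001 → 4-byte char #11 = F1 BB BD 8E.
Leading byte 0xF1 = 11110001 matches 11110xxx → 4-byte sequence.
Byte 1: 0xF1 = 11110001, payload 001 (3 bits).
Byte 2: 0xBB = 10111011 (10xxxxxx ✓), payload 111011.
Byte 3: 0xBD = 10111101 (10xxxxxx ✓), payload 111101.
Byte 4: 0x8E = 10001110 (10xxxxxx ✓), payload 001110.
Concatenate: 001111011111101001110 = 0x7BF4E (21 bits → U+7BF4E).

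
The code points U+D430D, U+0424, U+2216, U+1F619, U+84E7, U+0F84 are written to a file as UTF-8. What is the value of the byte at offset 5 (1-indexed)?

0xD0

1-indexed offset 5 is 0-indexed offset 4.
U+D430D → 4-byte form F3 94 8C 8D at offsets 0–3.
U+0424 → 2-byte form D0 A4 at offsets 4–5.
Offset 4 falls in char 2's range; it's byte 1 of D0 A4 = 0xD0.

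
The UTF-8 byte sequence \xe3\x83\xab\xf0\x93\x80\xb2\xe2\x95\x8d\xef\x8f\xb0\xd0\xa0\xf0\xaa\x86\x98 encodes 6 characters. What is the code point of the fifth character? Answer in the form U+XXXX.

Offset 0: leading byte 0xE3 = 11100011 → 3-byte char #1 = E3 83 AB.
Offset 3: leading byte 0xF0 = 11110000 → 4-byte char #2 = F0 93 80 B2.
Offset 7: leading byte 0xE2 = 11100010 → 3-byte char #3 = E2 95 8D.
Offset 10: leading byte 0xEF = 11101111 → 3-byte char #4 = EF 8F B0.
Offset 13: leading byte 0xD0 = 11010000 → 2-byte char #5 = D0 A0.
Leading byte 0xD0 = 11010000 matches 110xxxxx → 2-byte sequence.
Byte 1: 0xD0 = 11010000, payload 10000 (5 bits).
Byte 2: 0xA0 = 10100000 (10xxxxxx ✓), payload 100000.
Concatenate: 10000100000 = 0x420 (11 bits → U+0420).

U+0420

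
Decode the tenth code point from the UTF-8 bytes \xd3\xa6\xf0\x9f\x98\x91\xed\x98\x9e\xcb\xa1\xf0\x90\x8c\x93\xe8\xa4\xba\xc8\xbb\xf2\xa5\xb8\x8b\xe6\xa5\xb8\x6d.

U+006D

Offset 0: leading byte 0xD3 = 11010011 → 2-byte char #1 = D3 A6.
Offset 2: leading byte 0xF0 = 11110000 → 4-byte char #2 = F0 9F 98 91.
Offset 6: leading byte 0xED = 11101101 → 3-byte char #3 = ED 98 9E.
Offset 9: leading byte 0xCB = 11001011 → 2-byte char #4 = CB A1.
Offset 11: leading byte 0xF0 = 11110000 → 4-byte char #5 = F0 90 8C 93.
Offset 15: leading byte 0xE8 = 11101000 → 3-byte char #6 = E8 A4 BA.
Offset 18: leading byte 0xC8 = 11001000 → 2-byte char #7 = C8 BB.
Offset 20: leading byte 0xF2 = 11110010 → 4-byte char #8 = F2 A5 B8 8B.
Offset 24: leading byte 0xE6 = 11100110 → 3-byte char #9 = E6 A5 B8.
Offset 27: leading byte 0x6D = 01101101 → 1-byte char #10 = 6D.
Leading byte 0x6D = 01101101 matches 0xxxxxxx → 1-byte sequence.
Byte 1: 0x6D = 01101101, payload 1101101 (7 bits).
Concatenate: 1101101 = 0x6D (7 bits → U+006D).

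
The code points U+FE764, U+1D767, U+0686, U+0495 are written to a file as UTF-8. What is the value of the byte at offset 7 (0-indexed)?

U+FE764 → 4-byte form F3 BE 9D A4 at offsets 0–3.
U+1D767 → 4-byte form F0 9D 9D A7 at offsets 4–7.
Offset 7 falls in char 2's range; it's byte 4 of F0 9D 9D A7 = 0xA7.

0xA7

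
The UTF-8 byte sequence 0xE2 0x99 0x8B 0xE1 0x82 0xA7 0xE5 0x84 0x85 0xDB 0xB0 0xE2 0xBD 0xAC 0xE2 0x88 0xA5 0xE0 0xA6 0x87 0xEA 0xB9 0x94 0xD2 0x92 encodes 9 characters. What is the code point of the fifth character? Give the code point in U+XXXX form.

U+2F6C

Offset 0: leading byte 0xE2 = 11100010 → 3-byte char #1 = E2 99 8B.
Offset 3: leading byte 0xE1 = 11100001 → 3-byte char #2 = E1 82 A7.
Offset 6: leading byte 0xE5 = 11100101 → 3-byte char #3 = E5 84 85.
Offset 9: leading byte 0xDB = 11011011 → 2-byte char #4 = DB B0.
Offset 11: leading byte 0xE2 = 11100010 → 3-byte char #5 = E2 BD AC.
Leading byte 0xE2 = 11100010 matches 1110xxxx → 3-byte sequence.
Byte 1: 0xE2 = 11100010, payload 0010 (4 bits).
Byte 2: 0xBD = 10111101 (10xxxxxx ✓), payload 111101.
Byte 3: 0xAC = 10101100 (10xxxxxx ✓), payload 101100.
Concatenate: 0010111101101100 = 0x2F6C (16 bits → U+2F6C).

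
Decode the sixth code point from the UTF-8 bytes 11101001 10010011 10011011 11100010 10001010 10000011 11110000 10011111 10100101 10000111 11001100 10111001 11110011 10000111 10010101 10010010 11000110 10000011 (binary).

Offset 0: leading byte 0xE9 = 11101001 → 3-byte char #1 = E9 93 9B.
Offset 3: leading byte 0xE2 = 11100010 → 3-byte char #2 = E2 8A 83.
Offset 6: leading byte 0xF0 = 11110000 → 4-byte char #3 = F0 9F A5 87.
Offset 10: leading byte 0xCC = 11001100 → 2-byte char #4 = CC B9.
Offset 12: leading byte 0xF3 = 11110011 → 4-byte char #5 = F3 87 95 92.
Offset 16: leading byte 0xC6 = 11000110 → 2-byte char #6 = C6 83.
Leading byte 0xC6 = 11000110 matches 110xxxxx → 2-byte sequence.
Byte 1: 0xC6 = 11000110, payload 00110 (5 bits).
Byte 2: 0x83 = 10000011 (10xxxxxx ✓), payload 000011.
Concatenate: 00110000011 = 0x183 (11 bits → U+0183).

U+0183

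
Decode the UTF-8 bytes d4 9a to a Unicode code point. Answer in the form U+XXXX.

U+051A

Leading byte 0xD4 = 11010100 matches 110xxxxx → 2-byte sequence.
Byte 1: 0xD4 = 11010100, payload 10100 (5 bits).
Byte 2: 0x9A = 10011010 (10xxxxxx ✓), payload 011010.
Concatenate: 10100011010 = 0x51A (11 bits → U+051A).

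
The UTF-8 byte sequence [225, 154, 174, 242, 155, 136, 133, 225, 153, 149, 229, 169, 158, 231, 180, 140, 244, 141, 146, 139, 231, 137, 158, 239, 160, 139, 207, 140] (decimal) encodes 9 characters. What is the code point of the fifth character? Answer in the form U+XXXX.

Offset 0: leading byte 0xE1 = 11100001 → 3-byte char #1 = E1 9A AE.
Offset 3: leading byte 0xF2 = 11110010 → 4-byte char #2 = F2 9B 88 85.
Offset 7: leading byte 0xE1 = 11100001 → 3-byte char #3 = E1 99 95.
Offset 10: leading byte 0xE5 = 11100101 → 3-byte char #4 = E5 A9 9E.
Offset 13: leading byte 0xE7 = 11100111 → 3-byte char #5 = E7 B4 8C.
Leading byte 0xE7 = 11100111 matches 1110xxxx → 3-byte sequence.
Byte 1: 0xE7 = 11100111, payload 0111 (4 bits).
Byte 2: 0xB4 = 10110100 (10xxxxxx ✓), payload 110100.
Byte 3: 0x8C = 10001100 (10xxxxxx ✓), payload 001100.
Concatenate: 0111110100001100 = 0x7D0C (16 bits → U+7D0C).

U+7D0C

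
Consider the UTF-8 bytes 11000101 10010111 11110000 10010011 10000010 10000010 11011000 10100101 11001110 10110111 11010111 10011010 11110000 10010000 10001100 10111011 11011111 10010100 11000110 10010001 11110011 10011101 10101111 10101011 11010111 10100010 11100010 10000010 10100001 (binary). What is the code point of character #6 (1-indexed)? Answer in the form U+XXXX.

Offset 0: leading byte 0xC5 = 11000101 → 2-byte char #1 = C5 97.
Offset 2: leading byte 0xF0 = 11110000 → 4-byte char #2 = F0 93 82 82.
Offset 6: leading byte 0xD8 = 11011000 → 2-byte char #3 = D8 A5.
Offset 8: leading byte 0xCE = 11001110 → 2-byte char #4 = CE B7.
Offset 10: leading byte 0xD7 = 11010111 → 2-byte char #5 = D7 9A.
Offset 12: leading byte 0xF0 = 11110000 → 4-byte char #6 = F0 90 8C BB.
Leading byte 0xF0 = 11110000 matches 11110xxx → 4-byte sequence.
Byte 1: 0xF0 = 11110000, payload 000 (3 bits).
Byte 2: 0x90 = 10010000 (10xxxxxx ✓), payload 010000.
Byte 3: 0x8C = 10001100 (10xxxxxx ✓), payload 001100.
Byte 4: 0xBB = 10111011 (10xxxxxx ✓), payload 111011.
Concatenate: 000010000001100111011 = 0x1033B (21 bits → U+1033B).

U+1033B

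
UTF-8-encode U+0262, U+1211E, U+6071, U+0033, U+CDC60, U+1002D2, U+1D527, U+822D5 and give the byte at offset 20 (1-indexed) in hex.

0x9D

1-indexed offset 20 is 0-indexed offset 19.
U+0262 → 2-byte form C9 A2 at offsets 0–1.
U+1211E → 4-byte form F0 92 84 9E at offsets 2–5.
U+6071 → 3-byte form E6 81 B1 at offsets 6–8.
U+0033 → 1-byte form 33 at offsets 9–9.
U+CDC60 → 4-byte form F3 8D B1 A0 at offsets 10–13.
U+1002D2 → 4-byte form F4 80 8B 92 at offsets 14–17.
U+1D527 → 4-byte form F0 9D 94 A7 at offsets 18–21.
Offset 19 falls in char 7's range; it's byte 2 of F0 9D 94 A7 = 0x9D.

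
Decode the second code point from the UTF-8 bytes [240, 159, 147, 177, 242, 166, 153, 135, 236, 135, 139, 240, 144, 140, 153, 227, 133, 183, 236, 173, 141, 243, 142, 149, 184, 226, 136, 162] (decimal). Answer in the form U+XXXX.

Offset 0: leading byte 0xF0 = 11110000 → 4-byte char #1 = F0 9F 93 B1.
Offset 4: leading byte 0xF2 = 11110010 → 4-byte char #2 = F2 A6 99 87.
Leading byte 0xF2 = 11110010 matches 11110xxx → 4-byte sequence.
Byte 1: 0xF2 = 11110010, payload 010 (3 bits).
Byte 2: 0xA6 = 10100110 (10xxxxxx ✓), payload 100110.
Byte 3: 0x99 = 10011001 (10xxxxxx ✓), payload 011001.
Byte 4: 0x87 = 10000111 (10xxxxxx ✓), payload 000111.
Concatenate: 010100110011001000111 = 0xA6647 (21 bits → U+A6647).

U+A6647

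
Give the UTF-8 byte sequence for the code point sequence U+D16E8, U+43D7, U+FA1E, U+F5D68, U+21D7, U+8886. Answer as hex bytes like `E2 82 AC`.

F3 91 9B A8 E4 8F 97 EF A8 9E F3 B5 B5 A8 E2 87 97 E8 A2 86

U+D16E8: 4-byte form → F3 91 9B A8.
U+43D7: 3-byte form → E4 8F 97.
U+FA1E: 3-byte form → EF A8 9E.
U+F5D68: 4-byte form → F3 B5 B5 A8.
U+21D7: 3-byte form → E2 87 97.
U+8886: 3-byte form → E8 A2 86.
Concatenated (20 bytes): F3 91 9B A8 E4 8F 97 EF A8 9E F3 B5 B5 A8 E2 87 97 E8 A2 86.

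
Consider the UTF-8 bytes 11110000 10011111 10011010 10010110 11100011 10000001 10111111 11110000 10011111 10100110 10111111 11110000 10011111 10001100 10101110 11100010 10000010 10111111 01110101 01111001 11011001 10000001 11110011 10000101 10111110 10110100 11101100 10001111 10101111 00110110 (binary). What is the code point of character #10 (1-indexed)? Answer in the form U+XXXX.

Offset 0: leading byte 0xF0 = 11110000 → 4-byte char #1 = F0 9F 9A 96.
Offset 4: leading byte 0xE3 = 11100011 → 3-byte char #2 = E3 81 BF.
Offset 7: leading byte 0xF0 = 11110000 → 4-byte char #3 = F0 9F A6 BF.
Offset 11: leading byte 0xF0 = 11110000 → 4-byte char #4 = F0 9F 8C AE.
Offset 15: leading byte 0xE2 = 11100010 → 3-byte char #5 = E2 82 BF.
Offset 18: leading byte 0x75 = 01110101 → 1-byte char #6 = 75.
Offset 19: leading byte 0x79 = 01111001 → 1-byte char #7 = 79.
Offset 20: leading byte 0xD9 = 11011001 → 2-byte char #8 = D9 81.
Offset 22: leading byte 0xF3 = 11110011 → 4-byte char #9 = F3 85 BE B4.
Offset 26: leading byte 0xEC = 11101100 → 3-byte char #10 = EC 8F AF.
Leading byte 0xEC = 11101100 matches 1110xxxx → 3-byte sequence.
Byte 1: 0xEC = 11101100, payload 1100 (4 bits).
Byte 2: 0x8F = 10001111 (10xxxxxx ✓), payload 001111.
Byte 3: 0xAF = 10101111 (10xxxxxx ✓), payload 101111.
Concatenate: 1100001111101111 = 0xC3EF (16 bits → U+C3EF).

U+C3EF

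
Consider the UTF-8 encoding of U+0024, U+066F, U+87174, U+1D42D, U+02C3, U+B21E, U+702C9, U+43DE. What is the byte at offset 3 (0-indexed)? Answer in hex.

U+0024 → 1-byte form 24 at offsets 0–0.
U+066F → 2-byte form D9 AF at offsets 1–2.
U+87174 → 4-byte form F2 87 85 B4 at offsets 3–6.
Offset 3 falls in char 3's range; it's byte 1 of F2 87 85 B4 = 0xF2.

0xF2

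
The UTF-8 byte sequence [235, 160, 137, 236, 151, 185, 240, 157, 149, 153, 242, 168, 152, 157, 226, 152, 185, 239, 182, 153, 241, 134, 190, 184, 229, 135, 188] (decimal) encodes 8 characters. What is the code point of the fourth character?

Offset 0: leading byte 0xEB = 11101011 → 3-byte char #1 = EB A0 89.
Offset 3: leading byte 0xEC = 11101100 → 3-byte char #2 = EC 97 B9.
Offset 6: leading byte 0xF0 = 11110000 → 4-byte char #3 = F0 9D 95 99.
Offset 10: leading byte 0xF2 = 11110010 → 4-byte char #4 = F2 A8 98 9D.
Leading byte 0xF2 = 11110010 matches 11110xxx → 4-byte sequence.
Byte 1: 0xF2 = 11110010, payload 010 (3 bits).
Byte 2: 0xA8 = 10101000 (10xxxxxx ✓), payload 101000.
Byte 3: 0x98 = 10011000 (10xxxxxx ✓), payload 011000.
Byte 4: 0x9D = 10011101 (10xxxxxx ✓), payload 011101.
Concatenate: 010101000011000011101 = 0xA861D (21 bits → U+A861D).

U+A861D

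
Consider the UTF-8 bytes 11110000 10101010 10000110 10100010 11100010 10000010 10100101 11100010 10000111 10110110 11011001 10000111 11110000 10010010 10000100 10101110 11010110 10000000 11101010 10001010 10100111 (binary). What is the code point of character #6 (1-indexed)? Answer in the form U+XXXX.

U+0580

Offset 0: leading byte 0xF0 = 11110000 → 4-byte char #1 = F0 AA 86 A2.
Offset 4: leading byte 0xE2 = 11100010 → 3-byte char #2 = E2 82 A5.
Offset 7: leading byte 0xE2 = 11100010 → 3-byte char #3 = E2 87 B6.
Offset 10: leading byte 0xD9 = 11011001 → 2-byte char #4 = D9 87.
Offset 12: leading byte 0xF0 = 11110000 → 4-byte char #5 = F0 92 84 AE.
Offset 16: leading byte 0xD6 = 11010110 → 2-byte char #6 = D6 80.
Leading byte 0xD6 = 11010110 matches 110xxxxx → 2-byte sequence.
Byte 1: 0xD6 = 11010110, payload 10110 (5 bits).
Byte 2: 0x80 = 10000000 (10xxxxxx ✓), payload 000000.
Concatenate: 10110000000 = 0x580 (11 bits → U+0580).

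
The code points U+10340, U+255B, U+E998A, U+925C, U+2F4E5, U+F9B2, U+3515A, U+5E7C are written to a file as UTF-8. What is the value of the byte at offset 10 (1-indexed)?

1-indexed offset 10 is 0-indexed offset 9.
U+10340 → 4-byte form F0 90 8D 80 at offsets 0–3.
U+255B → 3-byte form E2 95 9B at offsets 4–6.
U+E998A → 4-byte form F3 A9 A6 8A at offsets 7–10.
Offset 9 falls in char 3's range; it's byte 3 of F3 A9 A6 8A = 0xA6.

0xA6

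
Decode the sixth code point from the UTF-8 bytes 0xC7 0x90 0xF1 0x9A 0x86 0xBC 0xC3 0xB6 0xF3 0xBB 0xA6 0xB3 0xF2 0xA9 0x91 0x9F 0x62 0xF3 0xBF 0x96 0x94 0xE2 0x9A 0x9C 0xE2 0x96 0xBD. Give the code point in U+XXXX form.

U+0062

Offset 0: leading byte 0xC7 = 11000111 → 2-byte char #1 = C7 90.
Offset 2: leading byte 0xF1 = 11110001 → 4-byte char #2 = F1 9A 86 BC.
Offset 6: leading byte 0xC3 = 11000011 → 2-byte char #3 = C3 B6.
Offset 8: leading byte 0xF3 = 11110011 → 4-byte char #4 = F3 BB A6 B3.
Offset 12: leading byte 0xF2 = 11110010 → 4-byte char #5 = F2 A9 91 9F.
Offset 16: leading byte 0x62 = 01100010 → 1-byte char #6 = 62.
Leading byte 0x62 = 01100010 matches 0xxxxxxx → 1-byte sequence.
Byte 1: 0x62 = 01100010, payload 1100010 (7 bits).
Concatenate: 1100010 = 0x62 (7 bits → U+0062).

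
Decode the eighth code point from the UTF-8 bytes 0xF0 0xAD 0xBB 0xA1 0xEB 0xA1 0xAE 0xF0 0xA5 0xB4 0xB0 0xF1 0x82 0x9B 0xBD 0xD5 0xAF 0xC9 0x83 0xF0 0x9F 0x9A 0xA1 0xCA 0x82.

Offset 0: leading byte 0xF0 = 11110000 → 4-byte char #1 = F0 AD BB A1.
Offset 4: leading byte 0xEB = 11101011 → 3-byte char #2 = EB A1 AE.
Offset 7: leading byte 0xF0 = 11110000 → 4-byte char #3 = F0 A5 B4 B0.
Offset 11: leading byte 0xF1 = 11110001 → 4-byte char #4 = F1 82 9B BD.
Offset 15: leading byte 0xD5 = 11010101 → 2-byte char #5 = D5 AF.
Offset 17: leading byte 0xC9 = 11001001 → 2-byte char #6 = C9 83.
Offset 19: leading byte 0xF0 = 11110000 → 4-byte char #7 = F0 9F 9A A1.
Offset 23: leading byte 0xCA = 11001010 → 2-byte char #8 = CA 82.
Leading byte 0xCA = 11001010 matches 110xxxxx → 2-byte sequence.
Byte 1: 0xCA = 11001010, payload 01010 (5 bits).
Byte 2: 0x82 = 10000010 (10xxxxxx ✓), payload 000010.
Concatenate: 01010000010 = 0x282 (11 bits → U+0282).

U+0282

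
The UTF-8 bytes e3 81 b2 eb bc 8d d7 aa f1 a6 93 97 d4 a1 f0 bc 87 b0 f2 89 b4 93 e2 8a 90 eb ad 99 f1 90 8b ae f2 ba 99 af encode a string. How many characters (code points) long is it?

11

Byte at offset 0: 0xE3 = 11100011 → 3-byte char (#1). Advance 3.
Byte at offset 3: 0xEB = 11101011 → 3-byte char (#2). Advance 3.
Byte at offset 6: 0xD7 = 11010111 → 2-byte char (#3). Advance 2.
Byte at offset 8: 0xF1 = 11110001 → 4-byte char (#4). Advance 4.
Byte at offset 12: 0xD4 = 11010100 → 2-byte char (#5). Advance 2.
Byte at offset 14: 0xF0 = 11110000 → 4-byte char (#6). Advance 4.
Byte at offset 18: 0xF2 = 11110010 → 4-byte char (#7). Advance 4.
Byte at offset 22: 0xE2 = 11100010 → 3-byte char (#8). Advance 3.
Byte at offset 25: 0xEB = 11101011 → 3-byte char (#9). Advance 3.
Byte at offset 28: 0xF1 = 11110001 → 4-byte char (#10). Advance 4.
Byte at offset 32: 0xF2 = 11110010 → 4-byte char (#11). Advance 4.
Reached end at offset 36 after 11 code points.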